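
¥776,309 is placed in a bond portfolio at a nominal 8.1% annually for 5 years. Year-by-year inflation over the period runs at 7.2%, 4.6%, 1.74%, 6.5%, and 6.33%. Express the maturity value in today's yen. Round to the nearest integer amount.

¥887,032

Nominal value at maturity: ¥776,309 × (1 + 8.1%)^5 ≈ ¥1,145,943.
Price-level factor over 5 years: 1.072 × 1.046 × 1.0174 × 1.065 × 1.0633 ≈ 1.2918843133.
Dividing the nominal maturity value by the price-level factor gives the value in today's money.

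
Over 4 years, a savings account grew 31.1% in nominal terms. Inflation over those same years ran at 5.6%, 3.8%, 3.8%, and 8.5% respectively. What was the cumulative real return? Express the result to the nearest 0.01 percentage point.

Cumulative inflation factor: 1.056 × 1.038 × 1.038 × 1.085 ≈ 1.23449.
Nominal growth factor: 1.31100. Real growth factor = 1.31100 / 1.23449 ≈ 1.06198.
Total real return ≈ 6.1975%.

6.20%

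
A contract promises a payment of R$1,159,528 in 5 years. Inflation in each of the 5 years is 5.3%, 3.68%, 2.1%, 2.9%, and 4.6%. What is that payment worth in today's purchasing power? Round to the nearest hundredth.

Price-level factor over 5 years: 1.053 × 1.0368 × 1.021 × 1.029 × 1.046 ≈ 1.1997649246.
Purchasing power today: R$1,159,528 divided by that factor.

R$966,462.66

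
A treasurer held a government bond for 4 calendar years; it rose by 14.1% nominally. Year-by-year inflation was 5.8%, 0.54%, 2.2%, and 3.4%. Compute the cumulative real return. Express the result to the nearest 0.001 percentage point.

Cumulative inflation factor: 1.058 × 1.0054 × 1.022 × 1.034 ≈ 1.12408.
Nominal growth factor: 1.14100. Real growth factor = 1.14100 / 1.12408 ≈ 1.01506.
Total real return ≈ 1.5055%.

1.506%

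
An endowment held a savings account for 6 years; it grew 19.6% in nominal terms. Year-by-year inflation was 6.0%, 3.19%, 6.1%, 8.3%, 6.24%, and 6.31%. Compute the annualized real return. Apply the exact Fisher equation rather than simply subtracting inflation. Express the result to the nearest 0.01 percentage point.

-2.82%

Cumulative inflation factor: 1.060 × 1.0319 × 1.061 × 1.083 × 1.0624 × 1.0631 ≈ 1.41955.
Nominal growth factor: 1.19600. Real growth factor = 1.19600 / 1.41955 ≈ 0.84252.
Annualized: 0.84252^(1/6) − 1 ≈ -0.02816.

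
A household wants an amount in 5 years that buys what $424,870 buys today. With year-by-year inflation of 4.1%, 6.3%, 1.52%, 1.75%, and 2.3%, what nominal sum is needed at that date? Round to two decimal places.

$496,823.03

Cumulative price-level factor: 1.041 × 1.063 × 1.0152 × 1.0175 × 1.023 ≈ 1.1693530553.
The nominal amount required is $424,870 scaled up by that factor.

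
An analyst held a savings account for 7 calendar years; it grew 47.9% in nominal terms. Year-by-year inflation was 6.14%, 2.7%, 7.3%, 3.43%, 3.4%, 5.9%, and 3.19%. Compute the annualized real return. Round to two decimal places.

1.13%

Cumulative inflation factor: 1.0614 × 1.027 × 1.073 × 1.0343 × 1.034 × 1.059 × 1.0319 ≈ 1.36694.
Nominal growth factor: 1.47900. Real growth factor = 1.47900 / 1.36694 ≈ 1.08198.
Annualized: 1.08198^(1/7) − 1 ≈ 0.01132.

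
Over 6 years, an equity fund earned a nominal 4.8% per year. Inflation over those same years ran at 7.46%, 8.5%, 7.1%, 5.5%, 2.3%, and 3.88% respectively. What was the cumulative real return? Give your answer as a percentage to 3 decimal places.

-5.367%

Cumulative inflation factor: 1.0746 × 1.085 × 1.071 × 1.055 × 1.023 × 1.0388 ≈ 1.39999.
Nominal growth factor: 1.32485. Real growth factor = 1.32485 / 1.39999 ≈ 0.94633.
Total real return ≈ -5.3672%.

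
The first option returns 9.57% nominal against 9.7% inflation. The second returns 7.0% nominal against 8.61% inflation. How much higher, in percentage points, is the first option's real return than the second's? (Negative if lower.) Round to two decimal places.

1.36

The first option real return: 1.0957/1.097 − 1 = -0.119%.
The second real return: 1.070/1.0861 − 1 = -1.482%.
Difference: -0.119 − (-1.482) = 1.363 pp.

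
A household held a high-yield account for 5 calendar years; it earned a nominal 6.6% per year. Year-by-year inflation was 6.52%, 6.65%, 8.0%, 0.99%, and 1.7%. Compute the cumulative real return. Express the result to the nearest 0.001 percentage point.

Cumulative inflation factor: 1.0652 × 1.0665 × 1.080 × 1.0099 × 1.017 ≈ 1.26013.
Nominal growth factor: 1.37653. Real growth factor = 1.37653 / 1.26013 ≈ 1.09237.
Total real return ≈ 9.2373%.

9.237%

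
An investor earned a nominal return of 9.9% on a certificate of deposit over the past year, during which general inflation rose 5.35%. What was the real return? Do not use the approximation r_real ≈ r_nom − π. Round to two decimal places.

4.32%

Real return via the Fisher equation: (1 + 9.9%)/(1 + 5.35%) − 1 = 1.099/1.0535 − 1 ≈ 0.04319.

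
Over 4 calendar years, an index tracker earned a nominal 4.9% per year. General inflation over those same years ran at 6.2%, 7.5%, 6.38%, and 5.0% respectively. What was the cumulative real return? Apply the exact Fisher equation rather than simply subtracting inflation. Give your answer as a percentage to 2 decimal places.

Cumulative inflation factor: 1.062 × 1.075 × 1.0638 × 1.050 ≈ 1.27521.
Nominal growth factor: 1.21088. Real growth factor = 1.21088 / 1.27521 ≈ 0.94955.
Total real return ≈ -5.0446%.

-5.04%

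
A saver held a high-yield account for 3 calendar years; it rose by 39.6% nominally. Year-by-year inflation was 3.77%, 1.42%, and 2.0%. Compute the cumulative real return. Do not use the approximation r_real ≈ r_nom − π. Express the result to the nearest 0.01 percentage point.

Cumulative inflation factor: 1.0377 × 1.0142 × 1.020 ≈ 1.07348.
Nominal growth factor: 1.39600. Real growth factor = 1.39600 / 1.07348 ≈ 1.30044.
Total real return ≈ 30.0439%.

30.04%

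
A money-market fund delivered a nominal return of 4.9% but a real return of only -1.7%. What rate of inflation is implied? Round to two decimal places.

6.71%

From (1+r_nom) = (1+r_real)(1+π), we get 1+π = (1 + 4.9%)/(1 − 1.7%) = 1.049/0.983 ≈ 1.06714.
So π ≈ 6.7141%.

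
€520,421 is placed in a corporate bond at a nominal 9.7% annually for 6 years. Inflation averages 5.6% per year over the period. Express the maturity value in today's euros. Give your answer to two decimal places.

Nominal value at maturity: €520,421 × (1 + 9.7%)^6 ≈ €906,973.46.
Price-level factor over 6 years: (1 + 5.6%)^6 ≈ 1.3867031727.
Dividing the nominal maturity value by the price-level factor gives the value in today's money.

€654,050.18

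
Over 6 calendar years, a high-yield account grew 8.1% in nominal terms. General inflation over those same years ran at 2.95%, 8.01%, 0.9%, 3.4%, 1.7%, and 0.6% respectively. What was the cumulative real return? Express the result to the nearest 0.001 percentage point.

-8.924%

Cumulative inflation factor: 1.0295 × 1.0801 × 1.009 × 1.034 × 1.017 × 1.006 ≈ 1.18692.
Nominal growth factor: 1.08100. Real growth factor = 1.08100 / 1.18692 ≈ 0.91076.
Total real return ≈ -8.9238%.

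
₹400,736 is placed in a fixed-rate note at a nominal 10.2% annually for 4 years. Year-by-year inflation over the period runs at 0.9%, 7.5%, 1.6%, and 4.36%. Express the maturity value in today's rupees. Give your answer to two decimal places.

₹513,874.81

Nominal value at maturity: ₹400,736 × (1 + 10.2%)^4 ≈ ₹590,996.27.
Price-level factor over 4 years: 1.009 × 1.075 × 1.016 × 1.0436 ≈ 1.1500782993.
The maturity value deflated by that factor is the answer in today's purchasing power.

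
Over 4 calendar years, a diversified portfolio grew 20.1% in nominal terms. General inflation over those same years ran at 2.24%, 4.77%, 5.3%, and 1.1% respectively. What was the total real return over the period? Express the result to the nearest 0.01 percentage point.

5.32%

Cumulative inflation factor: 1.0224 × 1.0477 × 1.053 × 1.011 ≈ 1.14035.
Nominal growth factor: 1.20100. Real growth factor = 1.20100 / 1.14035 ≈ 1.05319.
Total real return ≈ 5.3187%.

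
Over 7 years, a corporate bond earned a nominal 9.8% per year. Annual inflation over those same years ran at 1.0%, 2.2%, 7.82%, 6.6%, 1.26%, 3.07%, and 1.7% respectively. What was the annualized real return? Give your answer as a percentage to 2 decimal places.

Cumulative inflation factor: 1.010 × 1.022 × 1.0782 × 1.066 × 1.0126 × 1.0307 × 1.017 ≈ 1.25927.
Nominal growth factor: 1.92405. Real growth factor = 1.92405 / 1.25927 ≈ 1.52791.
Annualized: 1.52791^(1/7) − 1 ≈ 0.06243.

6.24%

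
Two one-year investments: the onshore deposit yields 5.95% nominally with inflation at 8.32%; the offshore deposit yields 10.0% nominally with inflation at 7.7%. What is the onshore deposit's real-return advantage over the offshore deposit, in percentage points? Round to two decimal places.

The onshore deposit real return: 1.0595/1.0832 − 1 = -2.188%.
The offshore deposit real return: 1.100/1.077 − 1 = 2.136%.
Difference: -2.188 − 2.136 = -4.324 pp.

-4.32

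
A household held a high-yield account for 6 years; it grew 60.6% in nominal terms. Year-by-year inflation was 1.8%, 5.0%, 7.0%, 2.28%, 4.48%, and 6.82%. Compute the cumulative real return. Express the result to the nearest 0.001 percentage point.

23.012%

Cumulative inflation factor: 1.018 × 1.050 × 1.070 × 1.0228 × 1.0448 × 1.0682 ≈ 1.30556.
Nominal growth factor: 1.60600. Real growth factor = 1.60600 / 1.30556 ≈ 1.23012.
Total real return ≈ 23.0122%.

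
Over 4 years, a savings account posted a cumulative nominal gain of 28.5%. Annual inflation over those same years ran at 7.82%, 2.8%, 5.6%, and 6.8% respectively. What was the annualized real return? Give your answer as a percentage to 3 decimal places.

Cumulative inflation factor: 1.0782 × 1.028 × 1.056 × 1.068 ≈ 1.25005.
Nominal growth factor: 1.28500. Real growth factor = 1.28500 / 1.25005 ≈ 1.02796.
Annualized: 1.02796^(1/4) − 1 ≈ 0.00692.

0.692%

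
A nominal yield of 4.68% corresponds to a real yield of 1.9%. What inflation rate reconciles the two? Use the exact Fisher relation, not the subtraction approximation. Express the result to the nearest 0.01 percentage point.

From (1+r_nom) = (1+r_real)(1+π), we get 1+π = (1 + 4.68%)/(1 + 1.9%) = 1.0468/1.019 ≈ 1.02728.
So π ≈ 2.7282%.

2.73%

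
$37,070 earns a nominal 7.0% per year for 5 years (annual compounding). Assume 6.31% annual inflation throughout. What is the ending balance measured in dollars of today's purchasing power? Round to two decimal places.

Nominal value at maturity: $37,070 × (1 + 7.0%)^5 ≈ $51,992.59.
Price-level factor over 5 years: (1 + 6.31%)^5 ≈ 1.3579087623.
Dividing the nominal maturity value by the price-level factor gives the value in today's money.

$38,288.72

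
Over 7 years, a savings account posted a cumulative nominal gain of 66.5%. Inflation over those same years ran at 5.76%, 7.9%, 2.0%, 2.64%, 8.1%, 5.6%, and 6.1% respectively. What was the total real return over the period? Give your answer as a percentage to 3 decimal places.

Cumulative inflation factor: 1.0576 × 1.079 × 1.020 × 1.0264 × 1.081 × 1.056 × 1.061 ≈ 1.44699.
Nominal growth factor: 1.66500. Real growth factor = 1.66500 / 1.44699 ≈ 1.15067.
Total real return ≈ 15.0667%.

15.067%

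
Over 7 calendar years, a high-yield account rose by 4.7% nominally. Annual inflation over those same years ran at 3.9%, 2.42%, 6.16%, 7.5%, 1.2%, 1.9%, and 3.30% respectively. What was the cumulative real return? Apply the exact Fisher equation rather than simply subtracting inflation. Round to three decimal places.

-19.068%

Cumulative inflation factor: 1.039 × 1.0242 × 1.0616 × 1.075 × 1.012 × 1.019 × 1.0330 ≈ 1.29367.
Nominal growth factor: 1.04700. Real growth factor = 1.04700 / 1.29367 ≈ 0.80932.
Total real return ≈ -19.0677%.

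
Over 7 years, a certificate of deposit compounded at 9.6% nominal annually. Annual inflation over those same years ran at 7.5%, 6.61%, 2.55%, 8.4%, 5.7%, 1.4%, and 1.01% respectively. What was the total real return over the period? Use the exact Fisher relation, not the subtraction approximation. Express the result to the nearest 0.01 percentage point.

Cumulative inflation factor: 1.075 × 1.0661 × 1.0255 × 1.084 × 1.057 × 1.014 × 1.0101 ≈ 1.37927.
Nominal growth factor: 1.89965. Real growth factor = 1.89965 / 1.37927 ≈ 1.37729.
Total real return ≈ 37.7289%.

37.73%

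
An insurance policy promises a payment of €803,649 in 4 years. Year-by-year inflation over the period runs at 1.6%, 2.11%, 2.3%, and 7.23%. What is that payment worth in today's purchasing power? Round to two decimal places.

Price-level factor over 4 years: 1.016 × 1.0211 × 1.023 × 1.0723 ≈ 1.1380305583.
Purchasing power today: €803,649 divided by that factor.

€706,175.24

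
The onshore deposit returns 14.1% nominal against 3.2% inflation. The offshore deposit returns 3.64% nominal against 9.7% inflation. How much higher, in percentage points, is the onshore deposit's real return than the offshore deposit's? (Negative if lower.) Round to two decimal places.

16.09

The onshore deposit real return: 1.141/1.032 − 1 = 10.562%.
The offshore deposit real return: 1.0364/1.097 − 1 = -5.524%.
Difference: 10.562 − (-5.524) = 16.086 pp.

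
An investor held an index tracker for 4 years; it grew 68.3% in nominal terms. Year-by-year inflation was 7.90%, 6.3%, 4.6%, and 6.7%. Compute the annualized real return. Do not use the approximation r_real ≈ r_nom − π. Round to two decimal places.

7.08%

Cumulative inflation factor: 1.0790 × 1.063 × 1.046 × 1.067 ≈ 1.28012.
Nominal growth factor: 1.68300. Real growth factor = 1.68300 / 1.28012 ≈ 1.31472.
Annualized: 1.31472^(1/4) − 1 ≈ 0.07080.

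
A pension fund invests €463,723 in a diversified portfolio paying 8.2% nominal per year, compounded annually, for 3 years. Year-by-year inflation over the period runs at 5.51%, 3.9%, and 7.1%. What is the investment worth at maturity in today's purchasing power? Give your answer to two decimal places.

Nominal value at maturity: €463,723 × (1 + 8.2%)^3 ≈ €587,408.76.
Price-level factor over 3 years: 1.0551 × 1.039 × 1.071 = 1.1740825719.
The maturity value deflated by that factor is the answer in today's purchasing power.

€500,312.99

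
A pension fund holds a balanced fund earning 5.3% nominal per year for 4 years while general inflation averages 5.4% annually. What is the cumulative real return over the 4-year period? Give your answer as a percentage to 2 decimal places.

The annual real rate is (1+5.3%)/(1+5.4%) − 1 = -0.0949%.
Compounded over 4 years: (1 + -0.000949)^4 − 1 ≈ -0.00379.

-0.38%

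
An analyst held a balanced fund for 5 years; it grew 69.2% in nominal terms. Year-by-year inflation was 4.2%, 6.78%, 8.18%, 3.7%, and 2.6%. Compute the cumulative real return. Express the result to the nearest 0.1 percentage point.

32.1%

Cumulative inflation factor: 1.042 × 1.0678 × 1.0818 × 1.037 × 1.026 ≈ 1.28065.
Nominal growth factor: 1.69200. Real growth factor = 1.69200 / 1.28065 ≈ 1.32120.
Total real return ≈ 32.1203%.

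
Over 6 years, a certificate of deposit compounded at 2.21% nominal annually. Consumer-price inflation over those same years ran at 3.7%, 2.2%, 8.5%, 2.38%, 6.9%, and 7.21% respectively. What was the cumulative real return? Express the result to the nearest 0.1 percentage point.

Cumulative inflation factor: 1.037 × 1.022 × 1.085 × 1.0238 × 1.069 × 1.0721 ≈ 1.34923.
Nominal growth factor: 1.14015. Real growth factor = 1.14015 / 1.34923 ≈ 0.84503.
Total real return ≈ -15.4969%.

-15.5%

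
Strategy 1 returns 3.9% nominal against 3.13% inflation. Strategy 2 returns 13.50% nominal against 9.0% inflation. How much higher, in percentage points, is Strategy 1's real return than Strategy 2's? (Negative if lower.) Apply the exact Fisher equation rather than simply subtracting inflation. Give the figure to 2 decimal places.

-3.38

Strategy 1 real return: 1.039/1.0313 − 1 = 0.747%.
Strategy 2 real return: 1.1350/1.090 − 1 = 4.128%.
Difference: 0.747 − 4.128 = -3.381 pp.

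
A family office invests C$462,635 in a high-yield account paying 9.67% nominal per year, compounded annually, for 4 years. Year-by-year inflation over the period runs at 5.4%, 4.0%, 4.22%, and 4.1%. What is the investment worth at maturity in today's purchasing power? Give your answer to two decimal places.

Nominal value at maturity: C$462,635 × (1 + 9.67%)^4 ≈ C$669,252.28.
Price-level factor over 4 years: 1.054 × 1.040 × 1.0422 × 1.041 ≈ 1.1892570880.
Dividing the nominal maturity value by the price-level factor gives the value in today's money.

C$562,748.20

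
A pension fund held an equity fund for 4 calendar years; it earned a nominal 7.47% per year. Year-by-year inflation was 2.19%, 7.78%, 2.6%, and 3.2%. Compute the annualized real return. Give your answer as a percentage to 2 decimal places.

3.42%

Cumulative inflation factor: 1.0219 × 1.0778 × 1.026 × 1.032 ≈ 1.16620.
Nominal growth factor: 1.33398. Real growth factor = 1.33398 / 1.16620 ≈ 1.14387.
Annualized: 1.14387^(1/4) − 1 ≈ 0.03417.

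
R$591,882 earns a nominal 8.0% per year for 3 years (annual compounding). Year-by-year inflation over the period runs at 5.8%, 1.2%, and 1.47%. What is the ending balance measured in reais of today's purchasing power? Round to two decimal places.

Nominal value at maturity: R$591,882 × (1 + 8.0%)^3 ≈ R$745,600.86.
Price-level factor over 3 years: 1.058 × 1.012 × 1.0147 = 1.0864352312.
Dividing the nominal maturity value by the price-level factor gives the value in today's money.

R$686,281.92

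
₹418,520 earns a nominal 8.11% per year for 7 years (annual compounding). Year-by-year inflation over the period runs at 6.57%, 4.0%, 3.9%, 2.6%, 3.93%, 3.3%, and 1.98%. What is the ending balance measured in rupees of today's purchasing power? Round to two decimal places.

Nominal value at maturity: ₹418,520 × (1 + 8.11%)^7 ≈ ₹722,399.25.
Price-level factor over 7 years: 1.0657 × 1.040 × 1.039 × 1.026 × 1.0393 × 1.033 × 1.0198 ≈ 1.2935626574.
Dividing the nominal maturity value by the price-level factor gives the value in today's money.

₹558,457.10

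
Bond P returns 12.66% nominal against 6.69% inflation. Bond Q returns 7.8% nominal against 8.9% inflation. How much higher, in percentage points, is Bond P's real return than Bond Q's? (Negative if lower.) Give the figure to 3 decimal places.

Bond P real return: 1.1266/1.0669 − 1 = 5.5957%.
Bond Q real return: 1.078/1.089 − 1 = -1.0101%.
Difference: 5.5957 − (-1.0101) = 6.6058 pp.

6.606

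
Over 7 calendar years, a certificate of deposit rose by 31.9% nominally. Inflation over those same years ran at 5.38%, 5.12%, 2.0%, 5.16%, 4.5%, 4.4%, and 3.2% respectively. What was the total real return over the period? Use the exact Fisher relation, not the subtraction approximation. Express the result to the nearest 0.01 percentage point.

Cumulative inflation factor: 1.0538 × 1.0512 × 1.020 × 1.0516 × 1.045 × 1.044 × 1.032 ≈ 1.33780.
Nominal growth factor: 1.31900. Real growth factor = 1.31900 / 1.33780 ≈ 0.98595.
Total real return ≈ -1.4052%.

-1.41%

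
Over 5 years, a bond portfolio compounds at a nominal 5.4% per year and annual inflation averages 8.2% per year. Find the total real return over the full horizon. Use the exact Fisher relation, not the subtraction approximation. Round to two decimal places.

The annual real rate is (1+5.4%)/(1+8.2%) − 1 = -2.5878%.
Compounded over 5 years: (1 + -0.025878)^5 − 1 ≈ -0.12286.

-12.29%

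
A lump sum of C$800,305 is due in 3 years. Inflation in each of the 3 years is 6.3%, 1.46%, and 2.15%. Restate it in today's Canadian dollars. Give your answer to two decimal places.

Price-level factor over 3 years: 1.063 × 1.0146 × 1.0215 = 1.1017079757.
Purchasing power today: C$800,305 divided by that factor.

C$726,422.08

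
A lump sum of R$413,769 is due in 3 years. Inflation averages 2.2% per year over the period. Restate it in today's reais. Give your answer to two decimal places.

R$387,619.18

Price-level factor over 3 years: (1 + 2.2%)^3 = 1.067462648.
Purchasing power today: R$413,769 divided by that factor.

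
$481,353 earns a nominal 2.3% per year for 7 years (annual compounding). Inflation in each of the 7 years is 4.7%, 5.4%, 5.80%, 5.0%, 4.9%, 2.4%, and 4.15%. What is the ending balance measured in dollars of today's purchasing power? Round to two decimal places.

$411,524.92

Nominal value at maturity: $481,353 × (1 + 2.3%)^7 ≈ $564,407.95.
Price-level factor over 7 years: 1.047 × 1.054 × 1.0580 × 1.050 × 1.049 × 1.024 × 1.0415 ≈ 1.3715036838.
The maturity value deflated by that factor is the answer in today's purchasing power.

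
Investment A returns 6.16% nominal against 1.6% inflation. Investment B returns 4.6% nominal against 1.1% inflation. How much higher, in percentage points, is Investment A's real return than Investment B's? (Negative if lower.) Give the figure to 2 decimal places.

Investment A real return: 1.0616/1.016 − 1 = 4.488%.
Investment B real return: 1.046/1.011 − 1 = 3.462%.
Difference: 4.488 − 3.462 = 1.026 pp.

1.03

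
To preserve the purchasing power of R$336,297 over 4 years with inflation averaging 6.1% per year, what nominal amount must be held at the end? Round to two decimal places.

R$426,171.62

Cumulative price-level factor: (1+6.1%)^4 ≈ 1.2672477698.
Multiplying R$336,297 by the price-level factor gives the future nominal sum.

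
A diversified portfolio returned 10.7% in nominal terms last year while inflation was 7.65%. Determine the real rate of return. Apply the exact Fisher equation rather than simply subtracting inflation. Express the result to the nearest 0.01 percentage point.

Real return via the Fisher equation: (1 + 10.7%)/(1 + 7.65%) − 1 = 1.107/1.0765 − 1 ≈ 0.02833.

2.83%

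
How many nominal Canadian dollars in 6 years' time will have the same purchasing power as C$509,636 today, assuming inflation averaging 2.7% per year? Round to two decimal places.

Cumulative price-level factor: (1+2.7%)^6 ≈ 1.1733367181.
Multiplying C$509,636 by the price-level factor gives the future nominal sum.

C$597,974.63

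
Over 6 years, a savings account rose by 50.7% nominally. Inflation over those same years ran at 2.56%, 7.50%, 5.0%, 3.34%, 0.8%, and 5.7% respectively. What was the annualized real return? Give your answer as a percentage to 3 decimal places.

Cumulative inflation factor: 1.0256 × 1.0750 × 1.050 × 1.0334 × 1.008 × 1.057 ≈ 1.27462.
Nominal growth factor: 1.50700. Real growth factor = 1.50700 / 1.27462 ≈ 1.18232.
Annualized: 1.18232^(1/6) − 1 ≈ 0.02831.

2.831%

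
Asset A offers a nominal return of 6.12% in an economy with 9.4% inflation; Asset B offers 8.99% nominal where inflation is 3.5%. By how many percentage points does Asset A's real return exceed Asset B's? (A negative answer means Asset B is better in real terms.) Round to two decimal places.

Asset A real return: 1.0612/1.094 − 1 = -2.998%.
Asset B real return: 1.0899/1.035 − 1 = 5.304%.
Difference: -2.998 − 5.304 = -8.302 pp.

-8.30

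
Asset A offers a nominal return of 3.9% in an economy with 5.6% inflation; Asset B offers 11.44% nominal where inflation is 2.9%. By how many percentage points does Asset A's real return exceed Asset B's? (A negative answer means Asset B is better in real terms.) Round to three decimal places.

Asset A real return: 1.039/1.056 − 1 = -1.6098%.
Asset B real return: 1.1144/1.029 − 1 = 8.2993%.
Difference: -1.6098 − 8.2993 = -9.9091 pp.

-9.909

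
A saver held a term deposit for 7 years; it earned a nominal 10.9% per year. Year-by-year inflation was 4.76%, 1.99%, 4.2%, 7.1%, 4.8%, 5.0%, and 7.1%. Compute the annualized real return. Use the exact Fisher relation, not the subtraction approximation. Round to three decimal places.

Cumulative inflation factor: 1.0476 × 1.0199 × 1.042 × 1.071 × 1.048 × 1.050 × 1.071 ≈ 1.40524.
Nominal growth factor: 2.06310. Real growth factor = 2.06310 / 1.40524 ≈ 1.46815.
Annualized: 1.46815^(1/7) − 1 ≈ 0.05639.

5.639%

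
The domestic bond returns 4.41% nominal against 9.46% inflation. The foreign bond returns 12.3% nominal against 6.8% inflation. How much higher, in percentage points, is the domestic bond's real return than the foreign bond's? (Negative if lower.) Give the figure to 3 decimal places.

The domestic bond real return: 1.0441/1.0946 − 1 = -4.6136%.
The foreign bond real return: 1.123/1.068 − 1 = 5.1498%.
Difference: -4.6136 − 5.1498 = -9.7634 pp.

-9.763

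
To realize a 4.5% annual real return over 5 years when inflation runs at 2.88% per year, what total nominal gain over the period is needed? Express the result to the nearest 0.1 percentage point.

Required annual nominal rate: (1+4.5%)(1+2.88%) − 1 = 7.5096%.
Cumulative over 5 years: (1 + 0.075096)^5 − 1 ≈ 0.43627.

43.6%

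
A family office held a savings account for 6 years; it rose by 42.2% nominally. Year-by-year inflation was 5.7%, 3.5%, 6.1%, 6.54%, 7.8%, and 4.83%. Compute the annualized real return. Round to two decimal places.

Cumulative inflation factor: 1.057 × 1.035 × 1.061 × 1.0654 × 1.078 × 1.0483 ≈ 1.39749.
Nominal growth factor: 1.42200. Real growth factor = 1.42200 / 1.39749 ≈ 1.01754.
Annualized: 1.01754^(1/6) − 1 ≈ 0.00290.

0.29%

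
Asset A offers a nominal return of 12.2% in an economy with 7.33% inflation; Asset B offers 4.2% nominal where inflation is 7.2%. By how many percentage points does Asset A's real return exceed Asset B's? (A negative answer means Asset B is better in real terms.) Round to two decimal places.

Asset A real return: 1.122/1.0733 − 1 = 4.537%.
Asset B real return: 1.042/1.072 − 1 = -2.799%.
Difference: 4.537 − (-2.799) = 7.336 pp.

7.34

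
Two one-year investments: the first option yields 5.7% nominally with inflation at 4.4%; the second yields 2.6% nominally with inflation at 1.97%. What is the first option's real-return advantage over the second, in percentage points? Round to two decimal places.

0.63

The first option real return: 1.057/1.044 − 1 = 1.245%.
The second real return: 1.026/1.0197 − 1 = 0.618%.
Difference: 1.245 − 0.618 = 0.627 pp.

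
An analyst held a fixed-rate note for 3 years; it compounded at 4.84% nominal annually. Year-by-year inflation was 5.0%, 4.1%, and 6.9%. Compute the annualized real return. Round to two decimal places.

Cumulative inflation factor: 1.050 × 1.041 × 1.069 ≈ 1.16847.
Nominal growth factor: 1.15234. Real growth factor = 1.15234 / 1.16847 ≈ 0.98620.
Annualized: 0.98620^(1/3) − 1 ≈ -0.00462.

-0.46%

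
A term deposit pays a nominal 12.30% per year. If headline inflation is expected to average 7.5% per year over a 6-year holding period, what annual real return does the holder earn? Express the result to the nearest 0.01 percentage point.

With constant rates the annual real return is the same each year: (1+12.30%)/(1+7.5%) − 1 = 0.04465.

4.47%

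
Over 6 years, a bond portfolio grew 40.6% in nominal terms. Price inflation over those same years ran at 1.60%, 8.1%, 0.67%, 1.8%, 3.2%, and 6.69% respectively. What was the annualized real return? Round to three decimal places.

2.126%

Cumulative inflation factor: 1.0160 × 1.081 × 1.0067 × 1.018 × 1.032 × 1.0669 ≈ 1.23928.
Nominal growth factor: 1.40600. Real growth factor = 1.40600 / 1.23928 ≈ 1.13453.
Annualized: 1.13453^(1/6) − 1 ≈ 0.02126.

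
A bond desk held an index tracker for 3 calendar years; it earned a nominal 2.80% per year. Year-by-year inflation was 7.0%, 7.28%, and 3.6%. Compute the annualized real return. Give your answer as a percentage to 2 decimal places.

Cumulative inflation factor: 1.070 × 1.0728 × 1.036 ≈ 1.18922.
Nominal growth factor: 1.08637. Real growth factor = 1.08637 / 1.18922 ≈ 0.91352.
Annualized: 0.91352^(1/3) − 1 ≈ -0.02970.

-2.97%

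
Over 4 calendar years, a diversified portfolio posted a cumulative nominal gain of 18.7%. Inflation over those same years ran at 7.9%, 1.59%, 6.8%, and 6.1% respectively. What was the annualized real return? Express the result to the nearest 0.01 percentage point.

-1.13%

Cumulative inflation factor: 1.079 × 1.0159 × 1.068 × 1.061 ≈ 1.24211.
Nominal growth factor: 1.18700. Real growth factor = 1.18700 / 1.24211 ≈ 0.95563.
Annualized: 0.95563^(1/4) − 1 ≈ -0.01128.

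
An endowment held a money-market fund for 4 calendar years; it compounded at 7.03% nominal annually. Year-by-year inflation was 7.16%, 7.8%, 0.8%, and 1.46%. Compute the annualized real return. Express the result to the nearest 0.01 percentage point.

2.66%

Cumulative inflation factor: 1.0716 × 1.078 × 1.008 × 1.0146 ≈ 1.18143.
Nominal growth factor: 1.31227. Real growth factor = 1.31227 / 1.18143 ≈ 1.11075.
Annualized: 1.11075^(1/4) − 1 ≈ 0.02661.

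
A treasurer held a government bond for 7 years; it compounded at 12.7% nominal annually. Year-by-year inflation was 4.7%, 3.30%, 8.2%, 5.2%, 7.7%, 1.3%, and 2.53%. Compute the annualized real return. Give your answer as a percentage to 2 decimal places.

7.66%

Cumulative inflation factor: 1.047 × 1.0330 × 1.082 × 1.052 × 1.077 × 1.013 × 1.0253 ≈ 1.37710.
Nominal growth factor: 2.30923. Real growth factor = 2.30923 / 1.37710 ≈ 1.67688.
Annualized: 1.67688^(1/7) − 1 ≈ 0.07664.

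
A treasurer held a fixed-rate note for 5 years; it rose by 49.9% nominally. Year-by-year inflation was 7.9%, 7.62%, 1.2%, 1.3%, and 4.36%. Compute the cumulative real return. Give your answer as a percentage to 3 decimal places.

Cumulative inflation factor: 1.079 × 1.0762 × 1.012 × 1.013 × 1.0436 ≈ 1.24233.
Nominal growth factor: 1.49900. Real growth factor = 1.49900 / 1.24233 ≈ 1.20660.
Total real return ≈ 20.6600%.

20.660%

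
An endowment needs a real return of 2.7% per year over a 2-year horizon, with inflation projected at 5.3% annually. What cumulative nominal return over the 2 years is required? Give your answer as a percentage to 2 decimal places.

16.95%

Required annual nominal rate: (1+2.7%)(1+5.3%) − 1 = 8.1431%.
Cumulative over 2 years: (1 + 0.081431)^2 − 1 ≈ 0.16949.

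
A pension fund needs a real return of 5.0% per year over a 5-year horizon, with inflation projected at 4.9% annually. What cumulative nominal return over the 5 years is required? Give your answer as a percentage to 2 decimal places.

Required annual nominal rate: (1+5.0%)(1+4.9%) − 1 = 10.145%.
Cumulative over 5 years: (1 + 0.10145)^5 − 1 ≈ 0.62115.

62.12%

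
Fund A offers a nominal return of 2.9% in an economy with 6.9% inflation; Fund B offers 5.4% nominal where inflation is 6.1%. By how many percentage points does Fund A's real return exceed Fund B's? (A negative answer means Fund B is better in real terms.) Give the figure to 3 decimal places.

Fund A real return: 1.029/1.069 − 1 = -3.7418%.
Fund B real return: 1.054/1.061 − 1 = -0.6598%.
Difference: -3.7418 − (-0.6598) = -3.0820 pp.

-3.082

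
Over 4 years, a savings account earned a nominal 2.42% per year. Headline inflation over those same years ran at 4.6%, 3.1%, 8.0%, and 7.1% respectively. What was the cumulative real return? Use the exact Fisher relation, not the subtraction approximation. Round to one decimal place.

Cumulative inflation factor: 1.046 × 1.031 × 1.080 × 1.071 ≈ 1.24739.
Nominal growth factor: 1.10037. Real growth factor = 1.10037 / 1.24739 ≈ 0.88214.
Total real return ≈ -11.7864%.

-11.8%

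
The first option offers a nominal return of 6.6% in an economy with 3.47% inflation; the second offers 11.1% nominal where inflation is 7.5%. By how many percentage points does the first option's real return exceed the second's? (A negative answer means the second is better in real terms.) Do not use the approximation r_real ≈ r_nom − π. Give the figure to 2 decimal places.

-0.32

The first option real return: 1.066/1.0347 − 1 = 3.025%.
The second real return: 1.111/1.075 − 1 = 3.349%.
Difference: 3.025 − 3.349 = -0.324 pp.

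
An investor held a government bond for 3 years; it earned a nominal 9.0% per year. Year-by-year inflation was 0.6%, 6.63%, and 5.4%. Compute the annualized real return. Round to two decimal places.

Cumulative inflation factor: 1.006 × 1.0663 × 1.054 ≈ 1.13062.
Nominal growth factor: 1.29503. Real growth factor = 1.29503 / 1.13062 ≈ 1.14541.
Annualized: 1.14541^(1/3) − 1 ≈ 0.04629.

4.63%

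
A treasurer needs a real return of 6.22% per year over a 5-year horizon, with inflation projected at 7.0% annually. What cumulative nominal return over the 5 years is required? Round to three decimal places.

89.649%

Required annual nominal rate: (1+6.22%)(1+7.0%) − 1 = 13.6554%.
Cumulative over 5 years: (1 + 0.136554)^5 − 1 ≈ 0.89649.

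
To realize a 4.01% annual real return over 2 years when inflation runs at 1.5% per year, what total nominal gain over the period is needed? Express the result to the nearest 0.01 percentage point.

11.45%

Required annual nominal rate: (1+4.01%)(1+1.5%) − 1 = 5.57015%.
Cumulative over 2 years: (1 + 0.0557015)^2 − 1 ≈ 0.11451.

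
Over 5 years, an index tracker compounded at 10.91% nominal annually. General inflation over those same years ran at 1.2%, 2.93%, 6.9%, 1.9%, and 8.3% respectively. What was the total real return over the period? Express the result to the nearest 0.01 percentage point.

36.57%

Cumulative inflation factor: 1.012 × 1.0293 × 1.069 × 1.019 × 1.083 ≈ 1.22886.
Nominal growth factor: 1.67824. Real growth factor = 1.67824 / 1.22886 ≈ 1.36569.
Total real return ≈ 36.5685%.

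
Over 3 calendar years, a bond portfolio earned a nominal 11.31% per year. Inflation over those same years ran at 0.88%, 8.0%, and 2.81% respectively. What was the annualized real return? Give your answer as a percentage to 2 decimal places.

7.18%

Cumulative inflation factor: 1.0088 × 1.080 × 1.0281 ≈ 1.12012.
Nominal growth factor: 1.37912. Real growth factor = 1.37912 / 1.12012 ≈ 1.23123.
Annualized: 1.23123^(1/3) − 1 ≈ 0.07180.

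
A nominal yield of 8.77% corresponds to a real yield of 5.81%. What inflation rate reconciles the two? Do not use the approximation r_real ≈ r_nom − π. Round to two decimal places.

2.80%

From (1+r_nom) = (1+r_real)(1+π), we get 1+π = (1 + 8.77%)/(1 + 5.81%) = 1.0877/1.0581 ≈ 1.02797.
So π ≈ 2.7975%.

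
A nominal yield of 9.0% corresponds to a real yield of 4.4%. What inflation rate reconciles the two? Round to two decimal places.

From (1+r_nom) = (1+r_real)(1+π), we get 1+π = (1 + 9.0%)/(1 + 4.4%) = 1.090/1.044 ≈ 1.04406.
So π ≈ 4.4061%.

4.41%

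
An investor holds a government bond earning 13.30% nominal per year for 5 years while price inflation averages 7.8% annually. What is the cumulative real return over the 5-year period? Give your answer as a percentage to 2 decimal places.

28.25%

The annual real rate is (1+13.30%)/(1+7.8%) − 1 = 5.1020%.
Compounded over 5 years: (1 + 0.051020)^5 − 1 ≈ 0.28250.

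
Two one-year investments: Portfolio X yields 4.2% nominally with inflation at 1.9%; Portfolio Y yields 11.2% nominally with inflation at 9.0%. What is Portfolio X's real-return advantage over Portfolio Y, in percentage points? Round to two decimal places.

Portfolio X real return: 1.042/1.019 − 1 = 2.257%.
Portfolio Y real return: 1.112/1.090 − 1 = 2.018%.
Difference: 2.257 − 2.018 = 0.239 pp.

0.24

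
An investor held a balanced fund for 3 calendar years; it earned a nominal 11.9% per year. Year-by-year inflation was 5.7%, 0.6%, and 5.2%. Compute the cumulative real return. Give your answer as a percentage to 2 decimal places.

25.26%

Cumulative inflation factor: 1.057 × 1.006 × 1.052 ≈ 1.11864.
Nominal growth factor: 1.40117. Real growth factor = 1.40117 / 1.11864 ≈ 1.25257.
Total real return ≈ 25.2569%.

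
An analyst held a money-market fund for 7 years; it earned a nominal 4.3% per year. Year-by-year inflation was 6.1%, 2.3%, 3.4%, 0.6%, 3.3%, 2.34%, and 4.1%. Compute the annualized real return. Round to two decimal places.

1.11%

Cumulative inflation factor: 1.061 × 1.023 × 1.034 × 1.006 × 1.033 × 1.0234 × 1.041 ≈ 1.24253.
Nominal growth factor: 1.34273. Real growth factor = 1.34273 / 1.24253 ≈ 1.08065.
Annualized: 1.08065^(1/7) − 1 ≈ 0.01114.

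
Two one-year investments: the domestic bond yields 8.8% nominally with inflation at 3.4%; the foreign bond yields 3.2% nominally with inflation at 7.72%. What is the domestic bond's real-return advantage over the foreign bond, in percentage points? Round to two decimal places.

The domestic bond real return: 1.088/1.034 − 1 = 5.222%.
The foreign bond real return: 1.032/1.0772 − 1 = -4.196%.
Difference: 5.222 − (-4.196) = 9.418 pp.

9.42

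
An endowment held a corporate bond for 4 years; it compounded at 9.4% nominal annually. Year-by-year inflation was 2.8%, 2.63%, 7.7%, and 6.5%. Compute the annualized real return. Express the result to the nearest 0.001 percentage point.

Cumulative inflation factor: 1.028 × 1.0263 × 1.077 × 1.065 ≈ 1.21013.
Nominal growth factor: 1.43242. Real growth factor = 1.43242 / 1.21013 ≈ 1.18369.
Annualized: 1.18369^(1/4) − 1 ≈ 0.04306.

4.306%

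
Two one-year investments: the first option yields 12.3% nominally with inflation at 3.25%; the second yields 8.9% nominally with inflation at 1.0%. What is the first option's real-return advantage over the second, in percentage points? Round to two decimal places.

The first option real return: 1.123/1.0325 − 1 = 8.765%.
The second real return: 1.089/1.010 − 1 = 7.822%.
Difference: 8.765 − 7.822 = 0.943 pp.

0.94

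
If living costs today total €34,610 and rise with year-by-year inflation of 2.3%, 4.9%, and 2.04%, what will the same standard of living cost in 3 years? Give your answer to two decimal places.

Cumulative price-level factor: 1.023 × 1.049 × 1.0204 = 1.0950187908.
Multiplying €34,610 by the price-level factor gives the future nominal sum.

€37,898.60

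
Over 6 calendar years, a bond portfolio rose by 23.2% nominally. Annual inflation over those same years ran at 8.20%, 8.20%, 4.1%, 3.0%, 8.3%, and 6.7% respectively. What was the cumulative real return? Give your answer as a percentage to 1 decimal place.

Cumulative inflation factor: 1.0820 × 1.0820 × 1.041 × 1.030 × 1.083 × 1.067 ≈ 1.45056.
Nominal growth factor: 1.23200. Real growth factor = 1.23200 / 1.45056 ≈ 0.84933.
Total real return ≈ -15.0672%.

-15.1%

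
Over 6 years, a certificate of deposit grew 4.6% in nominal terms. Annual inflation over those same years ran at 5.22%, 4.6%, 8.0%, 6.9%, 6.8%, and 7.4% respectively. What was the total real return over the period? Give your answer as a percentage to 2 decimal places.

Cumulative inflation factor: 1.0522 × 1.046 × 1.080 × 1.069 × 1.068 × 1.074 ≈ 1.45749.
Nominal growth factor: 1.04600. Real growth factor = 1.04600 / 1.45749 ≈ 0.71767.
Total real return ≈ -28.2330%.

-28.23%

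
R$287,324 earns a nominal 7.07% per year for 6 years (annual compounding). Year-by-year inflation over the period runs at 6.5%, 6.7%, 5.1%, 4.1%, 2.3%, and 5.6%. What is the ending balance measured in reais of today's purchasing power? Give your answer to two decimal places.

R$322,308.45

Nominal value at maturity: R$287,324 × (1 + 7.07%)^6 ≈ R$432,891.16.
Price-level factor over 6 years: 1.065 × 1.067 × 1.051 × 1.041 × 1.023 × 1.056 ≈ 1.3430959040.
Dividing the nominal maturity value by the price-level factor gives the value in today's money.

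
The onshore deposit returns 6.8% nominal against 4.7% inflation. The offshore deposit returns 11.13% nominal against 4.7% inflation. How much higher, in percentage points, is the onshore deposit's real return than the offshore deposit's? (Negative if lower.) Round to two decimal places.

The onshore deposit real return: 1.068/1.047 − 1 = 2.006%.
The offshore deposit real return: 1.1113/1.047 − 1 = 6.141%.
Difference: 2.006 − 6.141 = -4.135 pp.

-4.14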